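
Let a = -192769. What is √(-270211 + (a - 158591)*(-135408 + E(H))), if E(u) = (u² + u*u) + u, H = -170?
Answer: √27327807869 ≈ 1.6531e+5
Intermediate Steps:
E(u) = u + 2*u² (E(u) = (u² + u²) + u = 2*u² + u = u + 2*u²)
√(-270211 + (a - 158591)*(-135408 + E(H))) = √(-270211 + (-192769 - 158591)*(-135408 - 170*(1 + 2*(-170)))) = √(-270211 - 351360*(-135408 - 170*(1 - 340))) = √(-270211 - 351360*(-135408 - 170*(-339))) = √(-270211 - 351360*(-135408 + 57630)) = √(-270211 - 351360*(-77778)) = √(-270211 + 27328078080) = √27327807869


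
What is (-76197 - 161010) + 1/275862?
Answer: -65436397433/275862 ≈ -2.3721e+5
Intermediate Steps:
(-76197 - 161010) + 1/275862 = -237207 + 1/275862 = -65436397433/275862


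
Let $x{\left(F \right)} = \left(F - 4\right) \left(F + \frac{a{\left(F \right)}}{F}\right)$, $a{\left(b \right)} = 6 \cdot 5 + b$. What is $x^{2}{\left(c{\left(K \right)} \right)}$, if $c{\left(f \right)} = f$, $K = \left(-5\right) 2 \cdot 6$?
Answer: $14500864$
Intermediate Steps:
$K = -60$ ($K = \left(-10\right) 6 = -60$)
$a{\left(b \right)} = 30 + b$
$x{\left(F \right)} = \left(-4 + F\right) \left(F + \frac{30 + F}{F}\right)$ ($x{\left(F \right)} = \left(F - 4\right) \left(F + \frac{30 + F}{F}\right) = \left(-4 + F\right) \left(F + \frac{30 + F}{F}\right)$)
$x^{2}{\left(c{\left(K \right)} \right)} = \left(26 + \left(-60\right)^{2} - \frac{120}{-60} - -180\right)^{2} = \left(26 + 3600 - -2 + 180\right)^{2} = \left(26 + 3600 + 2 + 180\right)^{2} = 3808^{2} = 14500864$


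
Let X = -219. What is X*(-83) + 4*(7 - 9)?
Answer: 18169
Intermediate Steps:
X*(-83) + 4*(7 - 9) = -219*(-83) + 4*(7 - 9) = 18177 + 4*(-2) = 18177 - 8 = 18169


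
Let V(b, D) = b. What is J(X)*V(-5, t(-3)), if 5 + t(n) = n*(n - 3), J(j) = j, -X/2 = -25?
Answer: -250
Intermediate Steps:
X = 50 (X = -2*(-25) = 50)
t(n) = -5 + n*(-3 + n) (t(n) = -5 + n*(n - 3) = -5 + n*(-3 + n))
J(X)*V(-5, t(-3)) = 50*(-5) = -250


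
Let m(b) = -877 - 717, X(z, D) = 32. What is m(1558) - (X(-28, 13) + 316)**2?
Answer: -122698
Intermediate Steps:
m(b) = -1594
m(1558) - (X(-28, 13) + 316)**2 = -1594 - (32 + 316)**2 = -1594 - 1*348**2 = -1594 - 1*121104 = -1594 - 121104 = -122698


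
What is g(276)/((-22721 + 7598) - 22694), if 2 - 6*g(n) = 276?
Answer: 137/113451 ≈ 0.0012076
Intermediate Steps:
g(n) = -137/3 (g(n) = 1/3 - 1/6*276 = 1/3 - 46 = -137/3)
g(276)/((-22721 + 7598) - 22694) = -137/(3*((-22721 + 7598) - 22694)) = -137/(3*(-15123 - 22694)) = -137/3/(-37817) = -137/3*(-1/37817) = 137/113451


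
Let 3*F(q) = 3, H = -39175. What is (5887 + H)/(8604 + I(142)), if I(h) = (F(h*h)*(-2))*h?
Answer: -4161/1040 ≈ -4.0010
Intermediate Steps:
F(q) = 1 (F(q) = (⅓)*3 = 1)
I(h) = -2*h (I(h) = (1*(-2))*h = -2*h)
(5887 + H)/(8604 + I(142)) = (5887 - 39175)/(8604 - 2*142) = -33288/(8604 - 284) = -33288/8320 = -33288*1/8320 = -4161/1040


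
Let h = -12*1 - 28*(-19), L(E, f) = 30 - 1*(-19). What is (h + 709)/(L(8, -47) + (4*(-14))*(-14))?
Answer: 1229/833 ≈ 1.4754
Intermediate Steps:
L(E, f) = 49 (L(E, f) = 30 + 19 = 49)
h = 520 (h = -12 + 532 = 520)
(h + 709)/(L(8, -47) + (4*(-14))*(-14)) = (520 + 709)/(49 + (4*(-14))*(-14)) = 1229/(49 - 56*(-14)) = 1229/(49 + 784) = 1229/833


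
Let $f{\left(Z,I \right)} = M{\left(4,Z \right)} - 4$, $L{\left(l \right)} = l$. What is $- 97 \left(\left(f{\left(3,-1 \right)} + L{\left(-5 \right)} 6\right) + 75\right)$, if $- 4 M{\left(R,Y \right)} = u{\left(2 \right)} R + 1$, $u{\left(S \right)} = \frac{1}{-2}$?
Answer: $- \frac{16005}{4} \approx -4001.3$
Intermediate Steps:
$u{\left(S \right)} = - \frac{1}{2}$
$M{\left(R,Y \right)} = - \frac{1}{4} + \frac{R}{8}$ ($M{\left(R,Y \right)} = - \frac{- \frac{R}{2} + 1}{4} = - \frac{1 - \frac{R}{2}}{4} = - \frac{1}{4} + \frac{R}{8}$)
$f{\left(Z,I \right)} = - \frac{15}{4}$ ($f{\left(Z,I \right)} = \left(- \frac{1}{4} + \frac{1}{8} \cdot 4\right) - 4 = \left(- \frac{1}{4} + \frac{1}{2}\right) - 4 = \frac{1}{4} - 4 = - \frac{15}{4}$)
$- 97 \left(\left(f{\left(3,-1 \right)} + L{\left(-5 \right)} 6\right) + 75\right) = - 97 \left(\left(- \frac{15}{4} - 30\right) + 75\right) = - 97 \left(- \frac{135}{4} + 75\right) = \left(-97\right) \frac{165}{4} = - \frac{16005}{4}$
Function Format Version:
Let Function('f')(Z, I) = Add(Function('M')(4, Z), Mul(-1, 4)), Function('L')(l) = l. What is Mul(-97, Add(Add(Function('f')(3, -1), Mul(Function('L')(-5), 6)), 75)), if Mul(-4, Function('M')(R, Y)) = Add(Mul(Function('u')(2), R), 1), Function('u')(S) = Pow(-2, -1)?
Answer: Rational(-16005, 4) ≈ -4001.3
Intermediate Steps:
Function('u')(S) = Rational(-1, 2)
Function('M')(R, Y) = Add(Rational(-1, 4), Mul(Rational(1, 8), R)) (Function('M')(R, Y) = Mul(Rational(-1, 4), Add(Mul(Rational(-1, 2), R), 1)) = Mul(Rational(-1, 4), Add(1, Mul(Rational(-1, 2), R))) = Add(Rational(-1, 4), Mul(Rational(1, 8), R)))
Function('f')(Z, I) = Rational(-15, 4) (Function('f')(Z, I) = Add(Add(Rational(-1, 4), Mul(Rational(1, 8), 4)), Mul(-1, 4)) = Add(Add(Rational(-1, 4), Rational(1, 2)), -4) = Add(Rational(1, 4), -4) = Rational(-15, 4))
Mul(-97, Add(Add(Function('f')(3, -1), Mul(Function('L')(-5), 6)), 75)) = Mul(-97, Add(Add(Rational(-15, 4), Mul(-5, 6)), 75)) = Mul(-97, Add(Add(Rational(-15, 4), -30), 75)) = Mul(-97, Add(Rational(-135, 4), 75)) = Mul(-97, Rational(165, 4)) = Rational(-16005, 4)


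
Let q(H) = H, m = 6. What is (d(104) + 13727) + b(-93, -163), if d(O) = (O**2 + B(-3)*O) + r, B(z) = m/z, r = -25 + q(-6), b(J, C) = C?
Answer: 24141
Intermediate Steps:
r = -31 (r = -25 - 6 = -31)
B(z) = 6/z
d(O) = -31 + O**2 - 2*O (d(O) = (O**2 + (6/(-3))*O) - 31 = (O**2 + (6*(-1/3))*O) - 31 = (O**2 - 2*O) - 31 = -31 + O**2 - 2*O)
(d(104) + 13727) + b(-93, -163) = ((-31 + 104**2 - 2*104) + 13727) - 163 = ((-31 + 10816 - 208) + 13727) - 163 = (10577 + 13727) - 163 = 24304 - 163 = 24141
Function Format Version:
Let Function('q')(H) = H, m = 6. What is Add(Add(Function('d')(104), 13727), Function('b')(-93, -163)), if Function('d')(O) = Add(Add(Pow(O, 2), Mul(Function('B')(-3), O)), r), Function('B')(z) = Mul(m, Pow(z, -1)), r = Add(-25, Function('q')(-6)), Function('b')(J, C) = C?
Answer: 24141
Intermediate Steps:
r = -31 (r = Add(-25, -6) = -31)
Function('B')(z) = Mul(6, Pow(z, -1))
Function('d')(O) = Add(-31, Pow(O, 2), Mul(-2, O)) (Function('d')(O) = Add(Add(Pow(O, 2), Mul(Mul(6, Pow(-3, -1)), O)), -31) = Add(Add(Pow(O, 2), Mul(Mul(6, Rational(-1, 3)), O)), -31) = Add(Add(Pow(O, 2), Mul(-2, O)), -31) = Add(-31, Pow(O, 2), Mul(-2, O)))
Add(Add(Function('d')(104), 13727), Function('b')(-93, -163)) = Add(Add(Add(-31, Pow(104, 2), Mul(-2, 104)), 13727), -163) = Add(Add(Add(-31, 10816, -208), 13727), -163) = Add(Add(10577, 13727), -163) = Add(24304, -163) = 24141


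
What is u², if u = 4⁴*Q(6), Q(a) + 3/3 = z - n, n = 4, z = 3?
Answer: 262144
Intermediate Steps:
Q(a) = -2 (Q(a) = -1 + (3 - 1*4) = -1 + (3 - 4) = -1 - 1 = -2)
u = -512 (u = 4⁴*(-2) = 256*(-2) = -512)
u² = (-512)² = 262144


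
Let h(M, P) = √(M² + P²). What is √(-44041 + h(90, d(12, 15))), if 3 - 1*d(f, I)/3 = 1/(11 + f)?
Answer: √(-23297689 + 138*√120181)/23 ≈ 209.64*I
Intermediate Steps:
d(f, I) = 9 - 3/(11 + f)
√(-44041 + h(90, d(12, 15))) = √(-44041 + √(90² + (3*(32 + 3*12)/(11 + 12))²)) = √(-44041 + √(8100 + (3*(32 + 36)/23)²)) = √(-44041 + √(8100 + (3*(1/23)*68)²)) = √(-44041 + √(8100 + (204/23)²)) = √(-44041 + √(8100 + 41616/529)) = √(-44041 + √(4326516/529)) = √(-44041 + 6*√120181/23)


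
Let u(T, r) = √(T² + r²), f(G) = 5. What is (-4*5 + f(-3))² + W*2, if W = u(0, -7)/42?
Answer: 676/3 ≈ 225.33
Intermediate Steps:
W = ⅙ (W = √(0² + (-7)²)/42 = √(0 + 49)*(1/42) = √49*(1/42) = 7*(1/42) = ⅙ ≈ 0.16667)
(-4*5 + f(-3))² + W*2 = (-4*5 + 5)² + (⅙)*2 = (-20 + 5)² + ⅓ = (-15)² + ⅓ = 225 + ⅓ = 676/3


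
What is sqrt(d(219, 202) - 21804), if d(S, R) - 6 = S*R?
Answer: 2*sqrt(5610) ≈ 149.80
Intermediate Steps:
d(S, R) = 6 + R*S (d(S, R) = 6 + S*R = 6 + R*S)
sqrt(d(219, 202) - 21804) = sqrt((6 + 202*219) - 21804) = sqrt((6 + 44238) - 21804) = sqrt(44244 - 21804) = sqrt(22440) = 2*sqrt(5610)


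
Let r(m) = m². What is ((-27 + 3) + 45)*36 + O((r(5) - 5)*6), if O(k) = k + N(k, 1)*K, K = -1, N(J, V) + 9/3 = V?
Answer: 878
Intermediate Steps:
N(J, V) = -3 + V
O(k) = 2 + k (O(k) = k + (-3 + 1)*(-1) = k - 2*(-1) = k + 2 = 2 + k)
((-27 + 3) + 45)*36 + O((r(5) - 5)*6) = ((-27 + 3) + 45)*36 + (2 + (5² - 5)*6) = (-24 + 45)*36 + (2 + (25 - 5)*6) = 21*36 + (2 + 20*6) = 756 + (2 + 120) = 756 + 122 = 878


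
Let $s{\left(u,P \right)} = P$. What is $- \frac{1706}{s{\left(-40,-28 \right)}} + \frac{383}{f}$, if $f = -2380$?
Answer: $\frac{20661}{340} \approx 60.768$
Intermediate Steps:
$- \frac{1706}{s{\left(-40,-28 \right)}} + \frac{383}{f} = - \frac{1706}{-28} + \frac{383}{-2380} = \left(-1706\right) \left(- \frac{1}{28}\right) + 383 \left(- \frac{1}{2380}\right) = \frac{853}{14} - \frac{383}{2380} = \frac{20661}{340}$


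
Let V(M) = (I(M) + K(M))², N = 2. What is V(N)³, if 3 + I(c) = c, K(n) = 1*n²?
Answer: 729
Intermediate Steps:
K(n) = n²
I(c) = -3 + c
V(M) = (-3 + M + M²)² (V(M) = ((-3 + M) + M²)² = (-3 + M + M²)²)
V(N)³ = ((-3 + 2 + 2²)²)³ = ((-3 + 2 + 4)²)³ = (3²)³ = 9³ = 729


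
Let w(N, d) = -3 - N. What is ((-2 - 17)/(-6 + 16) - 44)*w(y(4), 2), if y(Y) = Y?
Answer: 3213/10 ≈ 321.30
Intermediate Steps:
((-2 - 17)/(-6 + 16) - 44)*w(y(4), 2) = ((-2 - 17)/(-6 + 16) - 44)*(-3 - 1*4) = (-19/10 - 44)*(-3 - 4) = (-19*1/10 - 44)*(-7) = (-19/10 - 44)*(-7) = -459/10*(-7) = 3213/10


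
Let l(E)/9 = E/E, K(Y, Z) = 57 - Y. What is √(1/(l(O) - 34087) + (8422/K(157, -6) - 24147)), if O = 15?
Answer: 8*I*√2748042985127/85195 ≈ 155.66*I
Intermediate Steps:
l(E) = 9 (l(E) = 9*(E/E) = 9*1 = 9)
√(1/(l(O) - 34087) + (8422/K(157, -6) - 24147)) = √(1/(9 - 34087) + (8422/(57 - 1*157) - 24147)) = √(1/(-34078) + (8422/(57 - 157) - 24147)) = √(-1/34078 + (8422/(-100) - 24147)) = √(-1/34078 + (8422*(-1/100) - 24147)) = √(-1/34078 + (-4211/50 - 24147)) = √(-1/34078 - 1211561/50) = √(-10321893952/425975) = 8*I*√2748042985127/85195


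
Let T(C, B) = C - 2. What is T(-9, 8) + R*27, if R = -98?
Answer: -2657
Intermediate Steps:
T(C, B) = -2 + C
T(-9, 8) + R*27 = (-2 - 9) - 98*27 = -11 - 2646 = -2657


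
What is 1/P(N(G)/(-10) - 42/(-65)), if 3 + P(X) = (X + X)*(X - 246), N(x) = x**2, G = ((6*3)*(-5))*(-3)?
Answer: 4225/464140408893 ≈ 9.1028e-9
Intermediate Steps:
G = 270 (G = (18*(-5))*(-3) = -90*(-3) = 270)
P(X) = -3 + 2*X*(-246 + X) (P(X) = -3 + (X + X)*(X - 246) = -3 + (2*X)*(-246 + X) = -3 + 2*X*(-246 + X))
1/P(N(G)/(-10) - 42/(-65)) = 1/(-3 - 492*(270**2/(-10) - 42/(-65)) + 2*(270**2/(-10) - 42/(-65))**2) = 1/(-3 - 492*(72900*(-1/10) - 42*(-1/65)) + 2*(72900*(-1/10) - 42*(-1/65))**2) = 1/(-3 - 492*(-7290 + 42/65) + 2*(-7290 + 42/65)**2) = 1/(-3 - 492*(-473808/65) + 2*(-473808/65)**2) = 1/(-3 + 233113536/65 + 2*(224494020864/4225)) = 1/(-3 + 233113536/65 + 448988041728/4225) = 1/(464140408893/4225) = 4225/464140408893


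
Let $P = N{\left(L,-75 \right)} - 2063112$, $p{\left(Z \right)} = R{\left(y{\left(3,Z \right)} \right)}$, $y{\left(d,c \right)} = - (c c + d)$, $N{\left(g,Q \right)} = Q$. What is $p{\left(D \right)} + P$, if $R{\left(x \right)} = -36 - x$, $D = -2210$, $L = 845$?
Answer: $2820880$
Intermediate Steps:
$y{\left(d,c \right)} = - d - c^{2}$ ($y{\left(d,c \right)} = - (c^{2} + d) = - (d + c^{2}) = - d - c^{2}$)
$p{\left(Z \right)} = -33 + Z^{2}$ ($p{\left(Z \right)} = -36 - \left(\left(-1\right) 3 - Z^{2}\right) = -36 - \left(-3 - Z^{2}\right) = -36 + \left(3 + Z^{2}\right) = -33 + Z^{2}$)
$P = -2063187$ ($P = -75 - 2063112 = -2063187$)
$p{\left(D \right)} + P = \left(-33 + \left(-2210\right)^{2}\right) - 2063187 = \left(-33 + 4884100\right) - 2063187 = 4884067 - 2063187 = 2820880$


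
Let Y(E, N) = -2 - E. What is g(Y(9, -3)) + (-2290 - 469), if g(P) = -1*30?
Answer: -2789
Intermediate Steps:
g(P) = -30
g(Y(9, -3)) + (-2290 - 469) = -30 + (-2290 - 469) = -30 - 2759 = -2789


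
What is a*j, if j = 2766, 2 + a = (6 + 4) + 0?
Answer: 22128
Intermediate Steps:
a = 8 (a = -2 + ((6 + 4) + 0) = -2 + (10 + 0) = -2 + 10 = 8)
a*j = 8*2766 = 22128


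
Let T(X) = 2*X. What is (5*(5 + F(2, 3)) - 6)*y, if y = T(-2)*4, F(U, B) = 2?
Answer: -464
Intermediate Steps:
y = -16 (y = (2*(-2))*4 = -4*4 = -16)
(5*(5 + F(2, 3)) - 6)*y = (5*(5 + 2) - 6)*(-16) = (5*7 - 6)*(-16) = (35 - 6)*(-16) = 29*(-16) = -464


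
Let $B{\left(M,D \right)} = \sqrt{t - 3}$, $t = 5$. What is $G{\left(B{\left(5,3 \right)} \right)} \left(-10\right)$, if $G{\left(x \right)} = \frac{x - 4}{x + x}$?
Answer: $-5 + 10 \sqrt{2} \approx 9.1421$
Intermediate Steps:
$B{\left(M,D \right)} = \sqrt{2}$ ($B{\left(M,D \right)} = \sqrt{5 - 3} = \sqrt{2}$)
$G{\left(x \right)} = \frac{-4 + x}{2 x}$
$G{\left(B{\left(5,3 \right)} \right)} \left(-10\right) = \frac{-4 + \sqrt{2}}{2 \sqrt{2}} \left(-10\right) = \frac{\frac{\sqrt{2}}{2} \left(-4 + \sqrt{2}\right)}{2} \left(-10\right) = \frac{\sqrt{2} \left(-4 + \sqrt{2}\right)}{4} \left(-10\right) = - \frac{5 \sqrt{2} \left(-4 + \sqrt{2}\right)}{2}$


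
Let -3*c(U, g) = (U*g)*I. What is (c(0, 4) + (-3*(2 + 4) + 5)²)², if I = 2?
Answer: 28561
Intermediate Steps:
c(U, g) = -2*U*g/3 (c(U, g) = -U*g*2/3 = -2*U*g/3)
(c(0, 4) + (-3*(2 + 4) + 5)²)² = (-⅔*0*4 + (-3*(2 + 4) + 5)²)² = (0 + (-3*6 + 5)²)² = (0 + (-18 + 5)²)² = (0 + (-13)²)² = (0 + 169)² = 169² = 28561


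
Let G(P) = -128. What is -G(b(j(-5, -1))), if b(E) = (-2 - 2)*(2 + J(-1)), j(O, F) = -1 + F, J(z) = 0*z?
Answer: 128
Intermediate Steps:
J(z) = 0
b(E) = -8 (b(E) = (-2 - 2)*(2 + 0) = -4*2 = -8)
-G(b(j(-5, -1))) = -1*(-128) = 128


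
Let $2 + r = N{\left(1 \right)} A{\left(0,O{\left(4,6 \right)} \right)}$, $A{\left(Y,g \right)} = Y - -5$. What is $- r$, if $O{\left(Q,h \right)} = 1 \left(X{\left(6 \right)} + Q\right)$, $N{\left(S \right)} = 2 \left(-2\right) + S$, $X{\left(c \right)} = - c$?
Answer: $17$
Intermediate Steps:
$N{\left(S \right)} = -4 + S$
$O{\left(Q,h \right)} = -6 + Q$ ($O{\left(Q,h \right)} = 1 \left(\left(-1\right) 6 + Q\right) = 1 \left(-6 + Q\right) = -6 + Q$)
$A{\left(Y,g \right)} = 5 + Y$ ($A{\left(Y,g \right)} = Y + 5 = 5 + Y$)
$r = -17$ ($r = -2 + \left(-4 + 1\right) \left(5 + 0\right) = -2 - 15 = -17$)
$- r = \left(-1\right) \left(-17\right) = 17$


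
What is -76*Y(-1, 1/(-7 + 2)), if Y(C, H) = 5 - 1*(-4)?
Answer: -684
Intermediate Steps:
Y(C, H) = 9 (Y(C, H) = 5 + 4 = 9)
-76*Y(-1, 1/(-7 + 2)) = -76*9 = -684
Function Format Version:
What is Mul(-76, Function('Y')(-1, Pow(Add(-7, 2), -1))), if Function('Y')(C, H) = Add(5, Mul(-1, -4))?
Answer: -684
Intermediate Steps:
Function('Y')(C, H) = 9 (Function('Y')(C, H) = Add(5, 4) = 9)
Mul(-76, Function('Y')(-1, Pow(Add(-7, 2), -1))) = Mul(-76, 9) = -684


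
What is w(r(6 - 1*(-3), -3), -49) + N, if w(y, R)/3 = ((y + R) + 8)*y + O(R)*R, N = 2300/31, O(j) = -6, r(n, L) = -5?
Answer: 51032/31 ≈ 1646.2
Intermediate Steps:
N = 2300/31 (N = 2300*(1/31) = 2300/31 ≈ 74.194)
w(y, R) = -18*R + 3*y*(8 + R + y) (w(y, R) = 3*(((y + R) + 8)*y - 6*R) = 3*(((R + y) + 8)*y - 6*R) = 3*((8 + R + y)*y - 6*R) = 3*(y*(8 + R + y) - 6*R) = 3*(-6*R + y*(8 + R + y)) = -18*R + 3*y*(8 + R + y))
w(r(6 - 1*(-3), -3), -49) + N = (-18*(-49) + 3*(-5)² + 24*(-5) + 3*(-49)*(-5)) + 2300/31 = (882 + 3*25 - 120 + 735) + 2300/31 = (882 + 75 - 120 + 735) + 2300/31 = 1572 + 2300/31 = 51032/31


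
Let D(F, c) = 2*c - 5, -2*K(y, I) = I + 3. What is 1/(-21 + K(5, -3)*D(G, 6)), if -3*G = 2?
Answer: -1/21 ≈ -0.047619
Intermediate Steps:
G = -⅔ (G = -⅓*2 = -⅔ ≈ -0.66667)
K(y, I) = -3/2 - I/2 (K(y, I) = -(I + 3)/2 = -(3 + I)/2 = -3/2 - I/2)
D(F, c) = -5 + 2*c
1/(-21 + K(5, -3)*D(G, 6)) = 1/(-21 + (-3/2 - ½*(-3))*(-5 + 2*6)) = 1/(-21 + (-3/2 + 3/2)*(-5 + 12)) = 1/(-21 + 0*7) = 1/(-21 + 0) = 1/(-21) = -1/21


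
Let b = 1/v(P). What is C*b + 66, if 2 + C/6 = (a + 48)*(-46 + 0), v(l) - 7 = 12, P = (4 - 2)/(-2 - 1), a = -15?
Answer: -414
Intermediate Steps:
P = -⅔ (P = 2/(-3) = 2*(-⅓) = -⅔ ≈ -0.66667)
v(l) = 19 (v(l) = 7 + 12 = 19)
C = -9120 (C = -12 + 6*((-15 + 48)*(-46 + 0)) = -12 + 6*(33*(-46)) = -12 + 6*(-1518) = -12 - 9108 = -9120)
b = 1/19 ≈ 0.052632
C*b + 66 = -9120*1/19 + 66 = -480 + 66 = -414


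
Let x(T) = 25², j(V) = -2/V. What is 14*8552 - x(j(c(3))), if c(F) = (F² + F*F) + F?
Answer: 119103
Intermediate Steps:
c(F) = F + 2*F² (c(F) = (F² + F²) + F = 2*F² + F = F + 2*F²)
x(T) = 625
14*8552 - x(j(c(3))) = 14*8552 - 1*625 = 119728 - 625 = 119103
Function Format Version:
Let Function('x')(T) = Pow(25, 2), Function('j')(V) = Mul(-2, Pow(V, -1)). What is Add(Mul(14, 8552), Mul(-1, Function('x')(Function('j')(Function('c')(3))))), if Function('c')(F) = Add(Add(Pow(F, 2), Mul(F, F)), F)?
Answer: 119103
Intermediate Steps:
Function('c')(F) = Add(F, Mul(2, Pow(F, 2))) (Function('c')(F) = Add(Add(Pow(F, 2), Pow(F, 2)), F) = Add(Mul(2, Pow(F, 2)), F) = Add(F, Mul(2, Pow(F, 2))))
Function('x')(T) = 625
Add(Mul(14, 8552), Mul(-1, Function('x')(Function('j')(Function('c')(3))))) = Add(Mul(14, 8552), Mul(-1, 625)) = Add(119728, -625) = 119103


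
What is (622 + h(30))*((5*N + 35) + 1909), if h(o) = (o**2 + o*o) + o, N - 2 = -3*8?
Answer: 4496968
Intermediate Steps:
N = -22 (N = 2 - 3*8 = 2 - 24 = -22)
h(o) = o + 2*o**2 (h(o) = (o**2 + o**2) + o = 2*o**2 + o = o + 2*o**2)
(622 + h(30))*((5*N + 35) + 1909) = (622 + 30*(1 + 2*30))*((5*(-22) + 35) + 1909) = (622 + 30*(1 + 60))*((-110 + 35) + 1909) = (622 + 30*61)*(-75 + 1909) = (622 + 1830)*1834 = 2452*1834 = 4496968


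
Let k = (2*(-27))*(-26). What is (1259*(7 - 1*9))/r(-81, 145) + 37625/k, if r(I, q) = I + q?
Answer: -140909/11232 ≈ -12.545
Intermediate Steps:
k = 1404 (k = -54*(-26) = 1404)
(1259*(7 - 1*9))/r(-81, 145) + 37625/k = (1259*(7 - 1*9))/(-81 + 145) + 37625/1404 = (1259*(7 - 9))/64 + 37625*(1/1404) = (1259*(-2))*(1/64) + 37625/1404 = -2518*1/64 + 37625/1404 = -1259/32 + 37625/1404 = -140909/11232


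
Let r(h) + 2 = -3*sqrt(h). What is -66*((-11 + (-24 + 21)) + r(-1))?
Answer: 1056 + 198*I ≈ 1056.0 + 198.0*I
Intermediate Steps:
r(h) = -2 - 3*sqrt(h)
-66*((-11 + (-24 + 21)) + r(-1)) = -66*((-11 + (-24 + 21)) + (-2 - 3*I)) = -66*((-11 - 3) + (-2 - 3*I)) = -66*(-14 + (-2 - 3*I)) = -66*(-16 - 3*I) = 1056 + 198*I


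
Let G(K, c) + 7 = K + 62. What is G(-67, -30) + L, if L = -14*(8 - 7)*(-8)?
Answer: 100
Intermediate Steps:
G(K, c) = 55 + K (G(K, c) = -7 + (K + 62) = -7 + (62 + K) = 55 + K)
L = 112 (L = -14*1*(-8) = -14*(-8) = 112)
G(-67, -30) + L = (55 - 67) + 112 = -12 + 112 = 100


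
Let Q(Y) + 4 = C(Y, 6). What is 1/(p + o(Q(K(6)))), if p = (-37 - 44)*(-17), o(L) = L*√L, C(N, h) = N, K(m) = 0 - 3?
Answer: 1377/1896472 + 7*I*√7/1896472 ≈ 0.00072609 + 9.7656e-6*I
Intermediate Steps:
K(m) = -3
Q(Y) = -4 + Y
o(L) = L^(3/2)
p = 1377 (p = -81*(-17) = 1377)
1/(p + o(Q(K(6)))) = 1/(1377 + (-4 - 3)^(3/2)) = 1/(1377 + (-7)^(3/2)) = 1/(1377 - 7*I*√7)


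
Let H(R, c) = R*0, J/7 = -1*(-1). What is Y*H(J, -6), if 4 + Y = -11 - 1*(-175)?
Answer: 0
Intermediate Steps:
J = 7 (J = 7*(-1*(-1)) = 7*1 = 7)
H(R, c) = 0
Y = 160 (Y = -4 + (-11 - 1*(-175)) = -4 + (-11 + 175) = -4 + 164 = 160)
Y*H(J, -6) = 160*0 = 0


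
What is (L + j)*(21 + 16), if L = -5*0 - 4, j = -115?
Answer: -4403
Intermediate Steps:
L = -4 (L = 0 - 4 = -4)
(L + j)*(21 + 16) = (-4 - 115)*(21 + 16) = -119*37 = -4403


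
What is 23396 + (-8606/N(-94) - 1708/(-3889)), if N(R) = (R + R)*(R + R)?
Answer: 1607936490977/68726408 ≈ 23396.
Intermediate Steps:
N(R) = 4*R**2 (N(R) = (2*R)*(2*R) = 4*R**2)
23396 + (-8606/N(-94) - 1708/(-3889)) = 23396 + (-8606/(4*(-94)**2) - 1708/(-3889)) = 23396 + (-8606/(4*8836) - 1708*(-1/3889)) = 23396 + (-8606/35344 + 1708/3889) = 23396 + (-8606*1/35344 + 1708/3889) = 23396 + (-4303/17672 + 1708/3889) = 23396 + 13449409/68726408 = 1607936490977/68726408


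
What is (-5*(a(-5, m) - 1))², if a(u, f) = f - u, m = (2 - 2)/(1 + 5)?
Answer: 400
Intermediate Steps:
m = 0 (m = 0/6 = 0*(⅙) = 0)
(-5*(a(-5, m) - 1))² = (-5*((0 - 1*(-5)) - 1))² = (-5*((0 + 5) - 1))² = (-5*(5 - 1))² = (-5*4)² = (-20)² = 400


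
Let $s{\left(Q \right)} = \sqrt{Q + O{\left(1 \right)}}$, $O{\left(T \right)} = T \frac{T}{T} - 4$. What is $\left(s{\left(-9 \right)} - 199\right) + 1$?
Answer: $-198 + 2 i \sqrt{3} \approx -198.0 + 3.4641 i$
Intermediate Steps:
$O{\left(T \right)} = -4 + T$ ($O{\left(T \right)} = T 1 - 4 = T - 4 = -4 + T$)
$s{\left(Q \right)} = \sqrt{-3 + Q}$ ($s{\left(Q \right)} = \sqrt{Q + \left(-4 + 1\right)} = \sqrt{Q - 3} = \sqrt{-3 + Q}$)
$\left(s{\left(-9 \right)} - 199\right) + 1 = \left(\sqrt{-3 - 9} - 199\right) + 1 = \left(\sqrt{-12} - 199\right) + 1 = \left(2 i \sqrt{3} - 199\right) + 1 = \left(-199 + 2 i \sqrt{3}\right) + 1 = -198 + 2 i \sqrt{3}$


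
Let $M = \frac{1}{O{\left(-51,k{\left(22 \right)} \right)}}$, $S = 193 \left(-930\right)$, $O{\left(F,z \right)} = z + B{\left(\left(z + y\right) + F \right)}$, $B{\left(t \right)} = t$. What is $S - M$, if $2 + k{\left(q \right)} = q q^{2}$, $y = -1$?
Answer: $- \frac{3812367601}{21240} \approx -1.7949 \cdot 10^{5}$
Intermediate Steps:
$k{\left(q \right)} = -2 + q^{3}$ ($k{\left(q \right)} = -2 + q q^{2} = -2 + q^{3}$)
$O{\left(F,z \right)} = -1 + F + 2 z$ ($O{\left(F,z \right)} = z + \left(\left(z - 1\right) + F\right) = z + \left(\left(-1 + z\right) + F\right) = z + \left(-1 + F + z\right) = -1 + F + 2 z$)
$S = -179490$
$M = \frac{1}{21240}$ ($M = \frac{1}{-1 - 51 + 2 \left(-2 + 22^{3}\right)} = \frac{1}{-1 - 51 + 2 \left(-2 + 10648\right)} = \frac{1}{-1 - 51 + 2 \cdot 10646} = \frac{1}{-1 - 51 + 21292} = \frac{1}{21240} \approx 4.7081 \cdot 10^{-5}$)
$S - M = -179490 - \frac{1}{21240} = - \frac{3812367601}{21240}$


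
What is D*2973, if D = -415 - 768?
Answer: -3517059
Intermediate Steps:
D = -1183
D*2973 = -1183*2973 = -3517059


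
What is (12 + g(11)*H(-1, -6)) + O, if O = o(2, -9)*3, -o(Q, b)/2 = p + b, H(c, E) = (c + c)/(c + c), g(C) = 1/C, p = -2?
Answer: 859/11 ≈ 78.091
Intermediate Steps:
H(c, E) = 1 (H(c, E) = (2*c)/((2*c)) = (2*c)*(1/(2*c)) = 1)
o(Q, b) = 4 - 2*b (o(Q, b) = -2*(-2 + b) = 4 - 2*b)
O = 66 (O = (4 - 2*(-9))*3 = (4 + 18)*3 = 22*3 = 66)
(12 + g(11)*H(-1, -6)) + O = (12 + 1/11) + 66 = 133/11 + 66 = 859/11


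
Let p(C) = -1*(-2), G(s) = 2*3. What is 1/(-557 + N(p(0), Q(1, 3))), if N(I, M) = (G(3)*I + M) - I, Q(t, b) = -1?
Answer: -1/548 ≈ -0.0018248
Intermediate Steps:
G(s) = 6
p(C) = 2
N(I, M) = M + 5*I (N(I, M) = (6*I + M) - I = (M + 6*I) - I = M + 5*I)
1/(-557 + N(p(0), Q(1, 3))) = 1/(-557 + (-1 + 5*2)) = 1/(-557 + (-1 + 10)) = 1/(-557 + 9) = 1/(-548) = -1/548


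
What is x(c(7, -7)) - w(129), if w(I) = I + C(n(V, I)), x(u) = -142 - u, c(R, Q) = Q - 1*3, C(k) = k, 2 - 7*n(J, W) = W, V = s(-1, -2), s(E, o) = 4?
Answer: -1700/7 ≈ -242.86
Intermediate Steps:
V = 4
n(J, W) = 2/7 - W/7
c(R, Q) = -3 + Q (c(R, Q) = Q - 3 = -3 + Q)
w(I) = 2/7 + 6*I/7 (w(I) = I + (2/7 - I/7) = 2/7 + 6*I/7)
x(c(7, -7)) - w(129) = (-142 - (-3 - 7)) - (2/7 + (6/7)*129) = (-142 - 1*(-10)) - (2/7 + 774/7) = (-142 + 10) - 1*776/7 = -132 - 776/7 = -1700/7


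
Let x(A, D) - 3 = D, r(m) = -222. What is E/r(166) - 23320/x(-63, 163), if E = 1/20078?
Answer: -51972304643/369957228 ≈ -140.48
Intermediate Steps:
x(A, D) = 3 + D
E = 1/20078 ≈ 4.9806e-5
E/r(166) - 23320/x(-63, 163) = (1/20078)/(-222) - 23320/(3 + 163) = (1/20078)*(-1/222) - 23320/166 = -1/4457316 - 23320*1/166 = -1/4457316 - 11660/83 = -51972304643/369957228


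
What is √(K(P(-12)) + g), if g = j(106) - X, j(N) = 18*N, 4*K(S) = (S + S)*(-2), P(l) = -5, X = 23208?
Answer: I*√21295 ≈ 145.93*I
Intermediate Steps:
K(S) = -S (K(S) = ((S + S)*(-2))/4 = ((2*S)*(-2))/4 = (-4*S)/4 = -S)
g = -21300 (g = 18*106 - 1*23208 = 1908 - 23208 = -21300)
√(K(P(-12)) + g) = √(-1*(-5) - 21300) = √(5 - 21300) = √(-21295) = I*√21295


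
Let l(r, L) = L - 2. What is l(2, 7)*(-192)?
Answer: -960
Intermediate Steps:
l(r, L) = -2 + L
l(2, 7)*(-192) = (-2 + 7)*(-192) = 5*(-192) = -960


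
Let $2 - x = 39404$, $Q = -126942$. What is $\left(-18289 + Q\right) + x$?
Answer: $-184633$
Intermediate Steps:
$x = -39402$ ($x = 2 - 39404 = -39402$)
$\left(-18289 + Q\right) + x = \left(-18289 - 126942\right) - 39402 = -145231 - 39402 = -184633$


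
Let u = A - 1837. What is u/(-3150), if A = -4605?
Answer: 3221/1575 ≈ 2.0451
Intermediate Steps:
u = -6442 (u = -4605 - 1837 = -6442)
u/(-3150) = -6442/(-3150) = -6442*(-1/3150) = 3221/1575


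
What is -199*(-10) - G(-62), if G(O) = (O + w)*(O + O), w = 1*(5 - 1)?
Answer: -5202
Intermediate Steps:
w = 4 (w = 1*4 = 4)
G(O) = 2*O*(4 + O) (G(O) = (O + 4)*(O + O) = (4 + O)*(2*O) = 2*O*(4 + O))
-199*(-10) - G(-62) = -199*(-10) - 2*(-62)*(4 - 62) = 1990 - 2*(-62)*(-58) = 1990 - 1*7192 = 1990 - 7192 = -5202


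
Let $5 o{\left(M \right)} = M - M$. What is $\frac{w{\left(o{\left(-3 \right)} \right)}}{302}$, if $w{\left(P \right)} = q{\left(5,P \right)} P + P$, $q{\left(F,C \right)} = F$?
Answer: $0$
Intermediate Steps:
$o{\left(M \right)} = 0$ ($o{\left(M \right)} = \frac{M - M}{5} = \frac{1}{5} \cdot 0 = 0$)
$w{\left(P \right)} = 6 P$ ($w{\left(P \right)} = 5 P + P = 6 P$)
$\frac{w{\left(o{\left(-3 \right)} \right)}}{302} = \frac{6 \cdot 0}{302} = 0 \cdot \frac{1}{302} = 0$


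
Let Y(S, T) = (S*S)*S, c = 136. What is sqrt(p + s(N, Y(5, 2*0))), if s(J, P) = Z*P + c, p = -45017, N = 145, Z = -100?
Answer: I*sqrt(57381) ≈ 239.54*I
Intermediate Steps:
Y(S, T) = S**3 (Y(S, T) = S**2*S = S**3)
s(J, P) = 136 - 100*P (s(J, P) = -100*P + 136 = 136 - 100*P)
sqrt(p + s(N, Y(5, 2*0))) = sqrt(-45017 + (136 - 100*5**3)) = sqrt(-45017 + (136 - 100*125)) = sqrt(-45017 + (136 - 12500)) = sqrt(-45017 - 12364) = sqrt(-57381) = I*sqrt(57381)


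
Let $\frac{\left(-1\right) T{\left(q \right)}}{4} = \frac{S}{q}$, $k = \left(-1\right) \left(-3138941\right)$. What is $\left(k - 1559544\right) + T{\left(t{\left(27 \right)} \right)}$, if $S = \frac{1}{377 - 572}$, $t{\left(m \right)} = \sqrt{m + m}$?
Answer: $1579397 + \frac{2 \sqrt{6}}{1755} \approx 1.5794 \cdot 10^{6}$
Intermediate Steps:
$t{\left(m \right)} = \sqrt{2} \sqrt{m}$ ($t{\left(m \right)} = \sqrt{2 m} = \sqrt{2} \sqrt{m}$)
$S = - \frac{1}{195}$ ($S = \frac{1}{-195} = - \frac{1}{195} \approx -0.0051282$)
$k = 3138941$
$T{\left(q \right)} = \frac{4}{195 q}$ ($T{\left(q \right)} = - 4 \left(- \frac{1}{195 q}\right) = \frac{4}{195 q}$)
$\left(k - 1559544\right) + T{\left(t{\left(27 \right)} \right)} = \left(3138941 - 1559544\right) + \frac{4}{195 \sqrt{2} \sqrt{27}} = 1579397 + \frac{4}{195 \sqrt{2} \cdot 3 \sqrt{3}} = 1579397 + \frac{4}{195 \cdot 3 \sqrt{6}} = 1579397 + \frac{4 \frac{\sqrt{6}}{18}}{195} = 1579397 + \frac{2 \sqrt{6}}{1755}$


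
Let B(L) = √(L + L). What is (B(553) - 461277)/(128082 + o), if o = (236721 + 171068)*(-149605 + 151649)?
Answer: -461277/833648798 + √1106/833648798 ≈ -0.00055328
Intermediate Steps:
B(L) = √2*√L (B(L) = √(2*L) = √2*√L)
o = 833520716 (o = 407789*2044 = 833520716)
(B(553) - 461277)/(128082 + o) = (√2*√553 - 461277)/(128082 + 833520716) = (√1106 - 461277)/833648798 = (-461277 + √1106)*(1/833648798) = -461277/833648798 + √1106/833648798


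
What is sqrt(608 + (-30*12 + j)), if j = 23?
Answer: sqrt(271) ≈ 16.462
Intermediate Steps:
sqrt(608 + (-30*12 + j)) = sqrt(608 + (-30*12 + 23)) = sqrt(608 + (-360 + 23)) = sqrt(608 - 337) = sqrt(271)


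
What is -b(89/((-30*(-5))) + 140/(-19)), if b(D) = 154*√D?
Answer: -77*I*√2201226/285 ≈ -400.85*I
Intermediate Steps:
-b(89/((-30*(-5))) + 140/(-19)) = -154*√(89/((-30*(-5))) + 140/(-19)) = -154*√(89/150 + 140*(-1/19)) = -154*√(89*(1/150) - 140/19) = -154*√(89/150 - 140/19) = -154*√(-19309/2850) = -154*I*√2201226/570 = -77*I*√2201226/285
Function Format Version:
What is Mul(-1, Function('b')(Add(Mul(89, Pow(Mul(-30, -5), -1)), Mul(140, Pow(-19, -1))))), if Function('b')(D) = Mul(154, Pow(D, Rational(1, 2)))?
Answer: Mul(Rational(-77, 285), I, Pow(2201226, Rational(1, 2))) ≈ Mul(-400.85, I)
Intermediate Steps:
Mul(-1, Function('b')(Add(Mul(89, Pow(Mul(-30, -5), -1)), Mul(140, Pow(-19, -1))))) = Mul(-1, Mul(154, Pow(Add(Mul(89, Pow(Mul(-30, -5), -1)), Mul(140, Pow(-19, -1))), Rational(1, 2)))) = Mul(-1, Mul(154, Pow(Add(Mul(89, Pow(150, -1)), Mul(140, Rational(-1, 19))), Rational(1, 2)))) = Mul(-1, Mul(154, Pow(Add(Mul(89, Rational(1, 150)), Rational(-140, 19)), Rational(1, 2)))) = Mul(-1, Mul(154, Pow(Add(Rational(89, 150), Rational(-140, 19)), Rational(1, 2)))) = Mul(-1, Mul(154, Pow(Rational(-19309, 2850), Rational(1, 2)))) = Mul(-1, Mul(154, Mul(Rational(1, 570), I, Pow(2201226, Rational(1, 2))))) = Mul(-1, Mul(Rational(77, 285), I, Pow(2201226, Rational(1, 2)))) = Mul(Rational(-77, 285), I, Pow(2201226, Rational(1, 2)))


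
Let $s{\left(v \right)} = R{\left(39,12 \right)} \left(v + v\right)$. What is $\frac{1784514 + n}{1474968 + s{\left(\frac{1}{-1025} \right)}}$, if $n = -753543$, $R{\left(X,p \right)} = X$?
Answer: $\frac{352248425}{503947374} \approx 0.69898$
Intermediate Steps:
$s{\left(v \right)} = 78 v$ ($s{\left(v \right)} = 39 \left(v + v\right) = 39 \cdot 2 v = 78 v$)
$\frac{1784514 + n}{1474968 + s{\left(\frac{1}{-1025} \right)}} = \frac{1784514 - 753543}{1474968 + \frac{78}{-1025}} = \frac{1030971}{1474968 + 78 \left(- \frac{1}{1025}\right)} = \frac{1030971}{1474968 - \frac{78}{1025}} = \frac{1030971}{\frac{1511842122}{1025}} = 1030971 \cdot \frac{1025}{1511842122} = \frac{352248425}{503947374}$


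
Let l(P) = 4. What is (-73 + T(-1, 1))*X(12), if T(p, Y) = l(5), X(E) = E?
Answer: -828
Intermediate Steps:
T(p, Y) = 4
(-73 + T(-1, 1))*X(12) = (-73 + 4)*12 = -69*12 = -828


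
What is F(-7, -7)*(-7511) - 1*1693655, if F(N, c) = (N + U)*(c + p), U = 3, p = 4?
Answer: -1783787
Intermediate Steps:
F(N, c) = (3 + N)*(4 + c) (F(N, c) = (N + 3)*(c + 4) = (3 + N)*(4 + c))
F(-7, -7)*(-7511) - 1*1693655 = (12 + 3*(-7) + 4*(-7) - 7*(-7))*(-7511) - 1*1693655 = (12 - 21 - 28 + 49)*(-7511) - 1693655 = 12*(-7511) - 1693655 = -90132 - 1693655 = -1783787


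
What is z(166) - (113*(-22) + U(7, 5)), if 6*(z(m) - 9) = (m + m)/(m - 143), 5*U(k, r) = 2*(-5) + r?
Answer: 172390/69 ≈ 2498.4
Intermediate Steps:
U(k, r) = -2 + r/5 (U(k, r) = (2*(-5) + r)/5 = (-10 + r)/5 = -2 + r/5)
z(m) = 9 + m/(3*(-143 + m)) (z(m) = 9 + ((m + m)/(m - 143))/6 = 9 + ((2*m)/(-143 + m))/6 = 9 + (2*m/(-143 + m))/6 = 9 + m/(3*(-143 + m)))
z(166) - (113*(-22) + U(7, 5)) = (-3861 + 28*166)/(3*(-143 + 166)) - (113*(-22) + (-2 + (⅕)*5)) = (⅓)*(-3861 + 4648)/23 - (-2486 + (-2 + 1)) = (⅓)*(1/23)*787 - (-2486 - 1) = 787/69 - 1*(-2487) = 787/69 + 2487 = 172390/69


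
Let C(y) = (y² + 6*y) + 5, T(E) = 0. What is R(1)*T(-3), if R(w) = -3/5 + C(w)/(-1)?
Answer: 0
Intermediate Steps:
C(y) = 5 + y² + 6*y
R(w) = -28/5 - w² - 6*w (R(w) = -3/5 + (5 + w² + 6*w)/(-1) = -3*⅕ + (5 + w² + 6*w)*(-1) = -⅗ + (-5 - w² - 6*w) = -28/5 - w² - 6*w)
R(1)*T(-3) = (-28/5 - 1*1² - 6*1)*0 = (-28/5 - 1*1 - 6)*0 = (-28/5 - 1 - 6)*0 = -63/5*0 = 0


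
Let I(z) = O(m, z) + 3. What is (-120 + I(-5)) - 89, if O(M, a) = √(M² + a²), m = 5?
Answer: -206 + 5*√2 ≈ -198.93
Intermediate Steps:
I(z) = 3 + √(25 + z²) (I(z) = √(5² + z²) + 3 = √(25 + z²) + 3 = 3 + √(25 + z²))
(-120 + I(-5)) - 89 = (-120 + (3 + √(25 + (-5)²))) - 89 = (-120 + (3 + √(25 + 25))) - 89 = (-120 + (3 + √50)) - 89 = (-120 + (3 + 5*√2)) - 89 = (-117 + 5*√2) - 89 = -206 + 5*√2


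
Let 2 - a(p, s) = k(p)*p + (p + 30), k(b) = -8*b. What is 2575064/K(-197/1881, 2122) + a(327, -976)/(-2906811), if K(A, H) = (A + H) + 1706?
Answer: 14073550236734557/20929826945781 ≈ 672.42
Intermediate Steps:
a(p, s) = -28 - p + 8*p**2 (a(p, s) = 2 - ((-8*p)*p + (p + 30)) = 2 - (-8*p**2 + (30 + p)) = 2 - (30 + p - 8*p**2) = 2 + (-30 - p + 8*p**2) = -28 - p + 8*p**2)
K(A, H) = 1706 + A + H
2575064/K(-197/1881, 2122) + a(327, -976)/(-2906811) = 2575064/(1706 - 197/1881 + 2122) + (-28 - 1*327 + 8*327**2)/(-2906811) = 2575064/(1706 - 197*1/1881 + 2122) + (-28 - 327 + 8*106929)*(-1/2906811) = 2575064/(1706 - 197/1881 + 2122) + (-28 - 327 + 855432)*(-1/2906811) = 2575064/(7200271/1881) + 855077*(-1/2906811) = 2575064*(1881/7200271) - 855077/2906811 = 4843695384/7200271 - 855077/2906811 = 14073550236734557/20929826945781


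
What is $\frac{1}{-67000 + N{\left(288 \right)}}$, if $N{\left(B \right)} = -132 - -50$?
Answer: $- \frac{1}{67082} \approx -1.4907 \cdot 10^{-5}$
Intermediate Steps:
$N{\left(B \right)} = -82$ ($N{\left(B \right)} = -132 + 50 = -82$)
$\frac{1}{-67000 + N{\left(288 \right)}} = \frac{1}{-67000 - 82} = \frac{1}{-67082} = - \frac{1}{67082}$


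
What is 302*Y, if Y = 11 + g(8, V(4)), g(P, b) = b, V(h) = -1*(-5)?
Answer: 4832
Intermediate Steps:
V(h) = 5
Y = 16 (Y = 11 + 5 = 16)
302*Y = 302*16 = 4832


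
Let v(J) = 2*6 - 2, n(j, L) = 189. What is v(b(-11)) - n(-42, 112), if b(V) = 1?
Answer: -179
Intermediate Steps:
v(J) = 10 (v(J) = 12 - 2 = 10)
v(b(-11)) - n(-42, 112) = 10 - 1*189 = 10 - 189 = -179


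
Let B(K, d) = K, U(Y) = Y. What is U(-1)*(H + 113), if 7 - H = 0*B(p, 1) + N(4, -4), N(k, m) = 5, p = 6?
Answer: -115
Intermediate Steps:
H = 2 (H = 7 - (0*6 + 5) = 7 - (0 + 5) = 7 - 1*5 = 7 - 5 = 2)
U(-1)*(H + 113) = -(2 + 113) = -1*115 = -115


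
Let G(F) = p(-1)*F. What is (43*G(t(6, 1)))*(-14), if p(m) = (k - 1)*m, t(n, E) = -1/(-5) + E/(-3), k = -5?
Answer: 2408/5 ≈ 481.60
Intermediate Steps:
t(n, E) = 1/5 - E/3 (t(n, E) = -1*(-1/5) + E*(-1/3) = 1/5 - E/3)
p(m) = -6*m (p(m) = (-5 - 1)*m = -6*m)
G(F) = 6*F (G(F) = (-6*(-1))*F = 6*F)
(43*G(t(6, 1)))*(-14) = (43*(6*(1/5 - 1/3*1)))*(-14) = (43*(6*(1/5 - 1/3)))*(-14) = (43*(6*(-2/15)))*(-14) = (43*(-4/5))*(-14) = -172/5*(-14) = 2408/5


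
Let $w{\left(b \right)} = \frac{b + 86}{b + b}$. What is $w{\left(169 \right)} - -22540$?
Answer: $\frac{7618775}{338} \approx 22541.0$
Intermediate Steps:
$w{\left(b \right)} = \frac{86 + b}{2 b}$
$w{\left(169 \right)} - -22540 = \frac{86 + 169}{2 \cdot 169} - -22540 = \frac{1}{2} \cdot \frac{1}{169} \cdot 255 + 22540 = \frac{255}{338} + 22540 = \frac{7618775}{338}$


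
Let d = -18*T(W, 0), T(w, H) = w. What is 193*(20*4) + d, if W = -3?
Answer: 15494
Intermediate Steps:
d = 54 (d = -18*(-3) = 54)
193*(20*4) + d = 193*(20*4) + 54 = 193*80 + 54 = 15440 + 54 = 15494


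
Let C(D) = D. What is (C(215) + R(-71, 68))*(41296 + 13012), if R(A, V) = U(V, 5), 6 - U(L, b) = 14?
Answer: 11241756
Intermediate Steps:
U(L, b) = -8 (U(L, b) = 6 - 1*14 = 6 - 14 = -8)
R(A, V) = -8
(C(215) + R(-71, 68))*(41296 + 13012) = (215 - 8)*(41296 + 13012) = 207*54308 = 11241756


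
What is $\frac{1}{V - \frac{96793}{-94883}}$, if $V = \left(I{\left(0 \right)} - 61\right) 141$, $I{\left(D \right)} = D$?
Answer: $- \frac{94883}{815991890} \approx -0.00011628$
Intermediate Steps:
$V = -8601$ ($V = \left(0 - 61\right) 141 = \left(-61\right) 141 = -8601$)
$\frac{1}{V - \frac{96793}{-94883}} = \frac{1}{-8601 - \frac{96793}{-94883}} = \frac{1}{-8601 - - \frac{96793}{94883}} = \frac{1}{-8601 + \frac{96793}{94883}} = \frac{1}{- \frac{815991890}{94883}} = - \frac{94883}{815991890}$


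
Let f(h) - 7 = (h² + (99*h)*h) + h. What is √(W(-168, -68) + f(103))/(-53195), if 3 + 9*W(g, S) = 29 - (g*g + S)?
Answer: -8*√148765/159585 ≈ -0.019335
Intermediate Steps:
f(h) = 7 + h + 100*h² (f(h) = 7 + ((h² + (99*h)*h) + h) = 7 + ((h² + 99*h²) + h) = 7 + (100*h² + h) = 7 + (h + 100*h²) = 7 + h + 100*h²)
W(g, S) = 26/9 - S/9 - g²/9 (W(g, S) = -⅓ + (29 - (g*g + S))/9 = -⅓ + (29 - (g² + S))/9 = -⅓ + (29 - (S + g²))/9 = -⅓ + (29 + (-S - g²))/9 = -⅓ + (29 - S - g²)/9 = -⅓ + (29/9 - S/9 - g²/9) = 26/9 - S/9 - g²/9)
√(W(-168, -68) + f(103))/(-53195) = √((26/9 - ⅑*(-68) - ⅑*(-168)²) + (7 + 103 + 100*103²))/(-53195) = √((26/9 + 68/9 - ⅑*28224) + (7 + 103 + 100*10609))*(-1/53195) = √((26/9 + 68/9 - 3136) + (7 + 103 + 1060900))*(-1/53195) = √(-28130/9 + 1061010)*(-1/53195) = √(9520960/9)*(-1/53195) = (8*√148765/3)*(-1/53195) = -8*√148765/159585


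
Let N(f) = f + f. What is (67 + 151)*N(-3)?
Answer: -1308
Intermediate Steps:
N(f) = 2*f
(67 + 151)*N(-3) = (67 + 151)*(2*(-3)) = 218*(-6) = -1308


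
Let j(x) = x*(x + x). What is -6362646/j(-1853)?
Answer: -3181323/3433609 ≈ -0.92652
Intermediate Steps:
j(x) = 2*x**2 (j(x) = x*(2*x) = 2*x**2)
-6362646/j(-1853) = -6362646/(2*(-1853)**2) = -6362646/(2*3433609) = -6362646/6867218 = -6362646*1/6867218 = -3181323/3433609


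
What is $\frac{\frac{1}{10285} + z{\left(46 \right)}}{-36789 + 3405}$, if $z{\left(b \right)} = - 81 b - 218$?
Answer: $\frac{40564039}{343354440} \approx 0.11814$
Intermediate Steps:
$z{\left(b \right)} = -218 - 81 b$
$\frac{\frac{1}{10285} + z{\left(46 \right)}}{-36789 + 3405} = \frac{\frac{1}{10285} - 3944}{-36789 + 3405} = \frac{\frac{1}{10285} - 3944}{-33384} = \left(\frac{1}{10285} - 3944\right) \left(- \frac{1}{33384}\right) = \left(- \frac{40564039}{10285}\right) \left(- \frac{1}{33384}\right) = \frac{40564039}{343354440}$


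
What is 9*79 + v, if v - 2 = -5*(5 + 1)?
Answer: 683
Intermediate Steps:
v = -28 (v = 2 - 5*(5 + 1) = 2 - 5*6 = 2 - 30 = -28)
9*79 + v = 9*79 - 28 = 711 - 28 = 683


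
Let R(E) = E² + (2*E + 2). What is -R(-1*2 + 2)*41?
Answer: -82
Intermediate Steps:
R(E) = 2 + E² + 2*E (R(E) = E² + (2 + 2*E) = 2 + E² + 2*E)
-R(-1*2 + 2)*41 = -(2 + (-1*2 + 2)² + 2*(-1*2 + 2))*41 = -(2 + (-2 + 2)² + 2*(-2 + 2))*41 = -(2 + 0² + 2*0)*41 = -(2 + 0 + 0)*41 = -1*2*41 = -2*41 = -82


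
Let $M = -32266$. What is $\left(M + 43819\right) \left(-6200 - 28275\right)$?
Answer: $-398289675$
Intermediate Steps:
$\left(M + 43819\right) \left(-6200 - 28275\right) = \left(-32266 + 43819\right) \left(-6200 - 28275\right) = 11553 \left(-34475\right) = -398289675$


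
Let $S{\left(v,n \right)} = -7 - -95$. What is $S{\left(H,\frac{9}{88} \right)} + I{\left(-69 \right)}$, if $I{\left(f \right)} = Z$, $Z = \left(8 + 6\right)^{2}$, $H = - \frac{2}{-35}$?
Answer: $284$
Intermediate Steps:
$H = \frac{2}{35}$ ($H = \left(-2\right) \left(- \frac{1}{35}\right) = \frac{2}{35} \approx 0.057143$)
$Z = 196$ ($Z = 14^{2} = 196$)
$S{\left(v,n \right)} = 88$ ($S{\left(v,n \right)} = -7 + 95 = 88$)
$I{\left(f \right)} = 196$
$S{\left(H,\frac{9}{88} \right)} + I{\left(-69 \right)} = 88 + 196 = 284$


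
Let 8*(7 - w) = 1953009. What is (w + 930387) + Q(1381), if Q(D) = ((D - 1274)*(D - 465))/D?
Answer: 7582671579/11048 ≈ 6.8634e+5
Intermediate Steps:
w = -1952953/8 (w = 7 - 1/8*1953009 = 7 - 1953009/8 = -1952953/8 ≈ -2.4412e+5)
Q(D) = (-1274 + D)*(-465 + D)/D (Q(D) = ((-1274 + D)*(-465 + D))/D = (-1274 + D)*(-465 + D)/D)
(w + 930387) + Q(1381) = (-1952953/8 + 930387) + (-1739 + 1381 + 592410/1381) = 5490143/8 + (-1739 + 1381 + 592410*(1/1381)) = 5490143/8 + (-1739 + 1381 + 592410/1381) = 5490143/8 + 98012/1381 = 7582671579/11048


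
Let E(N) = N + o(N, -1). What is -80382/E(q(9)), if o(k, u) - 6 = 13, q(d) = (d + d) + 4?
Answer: -80382/41 ≈ -1960.5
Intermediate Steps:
q(d) = 4 + 2*d (q(d) = 2*d + 4 = 4 + 2*d)
o(k, u) = 19 (o(k, u) = 6 + 13 = 19)
E(N) = 19 + N (E(N) = N + 19 = 19 + N)
-80382/E(q(9)) = -80382/(19 + (4 + 2*9)) = -80382/(19 + (4 + 18)) = -80382/(19 + 22) = -80382/41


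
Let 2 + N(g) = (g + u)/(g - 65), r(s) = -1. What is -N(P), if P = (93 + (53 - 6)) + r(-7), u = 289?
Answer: -140/37 ≈ -3.7838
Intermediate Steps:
P = 139 (P = (93 + (53 - 6)) - 1 = (93 + 47) - 1 = 140 - 1 = 139)
N(g) = -2 + (289 + g)/(-65 + g) (N(g) = -2 + (g + 289)/(g - 65) = -2 + (289 + g)/(-65 + g))
-N(P) = -(419 - 1*139)/(-65 + 139) = -(419 - 139)/74 = -280/74 = -1*140/37 = -140/37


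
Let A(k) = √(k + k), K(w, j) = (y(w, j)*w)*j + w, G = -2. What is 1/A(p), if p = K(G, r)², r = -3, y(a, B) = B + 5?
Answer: √2/20 ≈ 0.070711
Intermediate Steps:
y(a, B) = 5 + B
K(w, j) = w + j*w*(5 + j) (K(w, j) = ((5 + j)*w)*j + w = (w*(5 + j))*j + w = j*w*(5 + j) + w = w + j*w*(5 + j))
p = 100 (p = (-2*(1 - 3*(5 - 3)))² = (-2*(1 - 3*2))² = (-2*(1 - 6))² = (-2*(-5))² = 10² = 100)
A(k) = √2*√k (A(k) = √(2*k) = √2*√k)
1/A(p) = 1/(√2*√100) = 1/(√2*10) = 1/(10*√2) = √2/20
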